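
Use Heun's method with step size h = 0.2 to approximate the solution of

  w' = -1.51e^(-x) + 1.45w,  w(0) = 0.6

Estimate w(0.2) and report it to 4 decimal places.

Heun: k1 = f(x_n, w_n); k2 = f(x_n + h, w_n + h·k1); w_{n+1} = w_n + (h/2)·(k1 + k2).
x=0.000000, w=0.600000:
  k1 = f(0.000000, 0.600000) = -0.640000
  k2 = f(0.200000, 0.472000) = -0.551883
  w ← 0.600000 + (0.2/2)·(-0.640000 + (-0.551883)) = 0.480812
w(0.2) ≈ 0.4808

0.4808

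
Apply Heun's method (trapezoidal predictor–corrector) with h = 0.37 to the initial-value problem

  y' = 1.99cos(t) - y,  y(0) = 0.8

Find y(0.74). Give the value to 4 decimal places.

Heun: k1 = f(t_n, y_n); k2 = f(t_n + h, y_n + h·k1); y_{n+1} = y_n + (h/2)·(k1 + k2).
t=0.000000, y=0.800000:
  k1 = f(0.000000, 0.800000) = 1.190000
  k2 = f(0.370000, 1.240300) = 0.615031
  y ← 0.800000 + (0.37/2)·(1.190000 + 0.615031) = 1.133931
t=0.370000, y=1.133931:
  k1 = f(0.370000, 1.133931) = 0.721401
  k2 = f(0.740000, 1.400849) = 0.068703
  y ← 1.133931 + (0.37/2)·(0.721401 + 0.068703) = 1.280100
y(0.74) ≈ 1.2801

1.2801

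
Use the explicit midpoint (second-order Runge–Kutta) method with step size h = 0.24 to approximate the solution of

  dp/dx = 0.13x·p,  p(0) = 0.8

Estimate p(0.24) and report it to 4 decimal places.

Midpoint: k1 = f(x_n, p_n); k2 = f(x_n + h/2, p_n + (h/2)·k1); p_{n+1} = p_n + h·k2.
x=0.000000, p=0.800000:
  k1 = f(0.000000, 0.800000) = 0.000000
  k2 = f(0.120000, 0.800000) = 0.012480
  p ← 0.800000 + 0.24·0.012480 = 0.802995
p(0.24) ≈ 0.8030

0.8030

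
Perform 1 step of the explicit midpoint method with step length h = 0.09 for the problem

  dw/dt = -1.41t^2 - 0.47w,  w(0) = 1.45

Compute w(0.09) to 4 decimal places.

1.3897

Midpoint: k1 = f(t_n, w_n); k2 = f(t_n + h/2, w_n + (h/2)·k1); w_{n+1} = w_n + h·k2.
t=0.000000, w=1.450000:
  k1 = f(0.000000, 1.450000) = -0.681500
  k2 = f(0.045000, 1.419332) = -0.669942
  w ← 1.450000 + 0.09·(-0.669942) = 1.389705
w(0.09) ≈ 1.3897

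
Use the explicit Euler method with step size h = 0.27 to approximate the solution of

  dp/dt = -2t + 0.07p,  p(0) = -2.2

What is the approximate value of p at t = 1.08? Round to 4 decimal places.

Euler: p_{n+1} = p_n + h·f(t_n, p_n).
t=0.000000, p=-2.200000: f=-0.154000 → p ← -2.200000 + 0.27·(-0.154000) = -2.241580
t=0.270000, p=-2.241580: f=-0.696911 → p ← -2.241580 + 0.27·(-0.696911) = -2.429746
t=0.540000, p=-2.429746: f=-1.250082 → p ← -2.429746 + 0.27·(-1.250082) = -2.767268
t=0.810000, p=-2.767268: f=-1.813709 → p ← -2.767268 + 0.27·(-1.813709) = -3.256969
p(1.08) ≈ -3.2570

-3.2570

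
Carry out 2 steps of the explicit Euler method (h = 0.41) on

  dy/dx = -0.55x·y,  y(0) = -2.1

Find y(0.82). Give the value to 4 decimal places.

Euler: y_{n+1} = y_n + h·f(x_n, y_n).
x=0.000000, y=-2.100000: f=0.000000 → y ← -2.100000 + 0.41·0.000000 = -2.100000
x=0.410000, y=-2.100000: f=0.473550 → y ← -2.100000 + 0.41·0.473550 = -1.905845
y(0.82) ≈ -1.9058

-1.9058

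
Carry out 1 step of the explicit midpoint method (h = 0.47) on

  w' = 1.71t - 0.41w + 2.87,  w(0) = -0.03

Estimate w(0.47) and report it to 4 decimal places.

Midpoint: k1 = f(t_n, w_n); k2 = f(t_n + h/2, w_n + (h/2)·k1); w_{n+1} = w_n + h·k2.
t=0.000000, w=-0.030000:
  k1 = f(0.000000, -0.030000) = 2.882300
  k2 = f(0.235000, 0.647340) = 3.006440
  w ← -0.030000 + 0.47·3.006440 = 1.383027
w(0.47) ≈ 1.3830

1.3830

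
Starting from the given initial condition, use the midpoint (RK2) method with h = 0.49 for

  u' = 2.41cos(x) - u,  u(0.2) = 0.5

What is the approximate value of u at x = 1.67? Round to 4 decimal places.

Midpoint: k1 = f(x_n, u_n); k2 = f(x_n + h/2, u_n + (h/2)·k1); u_{n+1} = u_n + h·k2.
x=0.200000, u=0.500000:
  k1 = f(0.200000, 0.500000) = 1.861960
  k2 = f(0.445000, 0.956180) = 1.219111
  u ← 0.500000 + 0.49·1.219111 = 1.097365
x=0.690000, u=1.097365:
  k1 = f(0.690000, 1.097365) = 0.761338
  k2 = f(0.935000, 1.283892) = 0.147210
  u ← 1.097365 + 0.49·0.147210 = 1.169497
x=1.180000, u=1.169497:
  k1 = f(1.180000, 1.169497) = -0.251469
  k2 = f(1.425000, 1.107888) = -0.757762
  u ← 1.169497 + 0.49·(-0.757762) = 0.798194
u(1.67) ≈ 0.7982

0.7982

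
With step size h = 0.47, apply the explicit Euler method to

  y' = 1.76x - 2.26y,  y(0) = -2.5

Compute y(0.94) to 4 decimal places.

Euler: y_{n+1} = y_n + h·f(x_n, y_n).
x=0.000000, y=-2.500000: f=5.650000 → y ← -2.500000 + 0.47·5.650000 = 0.155500
x=0.470000, y=0.155500: f=0.475770 → y ← 0.155500 + 0.47·0.475770 = 0.379112
y(0.94) ≈ 0.3791

0.3791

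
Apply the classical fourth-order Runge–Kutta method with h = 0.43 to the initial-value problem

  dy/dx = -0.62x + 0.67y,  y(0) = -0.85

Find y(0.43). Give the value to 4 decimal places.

RK4: k1 = f(x_n, y_n); k2 = f(x_n + h/2, y_n + (h/2)·k1); k3 = f(x_n + h/2, y_n + (h/2)·k2); k4 = f(x_n + h, y_n + h·k3); y_{n+1} = y_n + (h/6)·(k1 + 2k2 + 2k3 + k4).
x=0.000000, y=-0.850000:
  k1 = f(0.000000, -0.850000) = -0.569500
  k2 = f(0.215000, -0.972442) = -0.784836
  k3 = f(0.215000, -1.018740) = -0.815856
  k4 = f(0.430000, -1.200818) = -1.071148
  y ← -0.850000 + (0.43/6)·(k1 + 2k2 + 2k3 + k4) = -1.197012
y(0.43) ≈ -1.1970

-1.1970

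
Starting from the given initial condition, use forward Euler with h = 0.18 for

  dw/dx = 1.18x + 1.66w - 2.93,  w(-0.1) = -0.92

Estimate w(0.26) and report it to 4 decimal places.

-2.7749

Euler: w_{n+1} = w_n + h·f(x_n, w_n).
x=-0.100000, w=-0.920000: f=-4.575200 → w ← -0.920000 + 0.18·(-4.575200) = -1.743536
x=0.080000, w=-1.743536: f=-5.729870 → w ← -1.743536 + 0.18·(-5.729870) = -2.774913
w(0.26) ≈ -2.7749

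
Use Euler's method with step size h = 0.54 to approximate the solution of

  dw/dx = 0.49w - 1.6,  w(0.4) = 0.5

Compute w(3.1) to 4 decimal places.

Euler: w_{n+1} = w_n + h·f(x_n, w_n).
x=0.400000, w=0.500000: f=-1.355000 → w ← 0.500000 + 0.54·(-1.355000) = -0.231700
x=0.940000, w=-0.231700: f=-1.713533 → w ← -0.231700 + 0.54·(-1.713533) = -1.157008
x=1.480000, w=-1.157008: f=-2.166934 → w ← -1.157008 + 0.54·(-2.166934) = -2.327152
x=2.020000, w=-2.327152: f=-2.740305 → w ← -2.327152 + 0.54·(-2.740305) = -3.806917
x=2.560000, w=-3.806917: f=-3.465389 → w ← -3.806917 + 0.54·(-3.465389) = -5.678227
w(3.1) ≈ -5.6782

-5.6782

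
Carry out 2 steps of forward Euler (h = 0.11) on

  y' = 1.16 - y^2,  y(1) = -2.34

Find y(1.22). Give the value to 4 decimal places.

-3.5586

Euler: y_{n+1} = y_n + h·f(x_n, y_n).
x=1.000000, y=-2.340000: f=-4.315600 → y ← -2.340000 + 0.11·(-4.315600) = -2.814716
x=1.110000, y=-2.814716: f=-6.762626 → y ← -2.814716 + 0.11·(-6.762626) = -3.558605
y(1.22) ≈ -3.5586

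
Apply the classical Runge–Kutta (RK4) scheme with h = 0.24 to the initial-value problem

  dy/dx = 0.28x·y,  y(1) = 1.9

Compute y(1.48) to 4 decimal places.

2.2446

RK4: k1 = f(x_n, y_n); k2 = f(x_n + h/2, y_n + (h/2)·k1); k3 = f(x_n + h/2, y_n + (h/2)·k2); k4 = f(x_n + h, y_n + h·k3); y_{n+1} = y_n + (h/6)·(k1 + 2k2 + 2k3 + k4).
x=1.000000, y=1.900000:
  k1 = f(1.000000, 1.900000) = 0.532000
  k2 = f(1.120000, 1.963840) = 0.615860
  k3 = f(1.120000, 1.973903) = 0.619016
  k4 = f(1.240000, 2.048564) = 0.711261
  y ← 1.900000 + (0.24/6)·(k1 + 2k2 + 2k3 + k4) = 2.048521
x=1.240000, y=2.048521:
  k1 = f(1.240000, 2.048521) = 0.711246
  k2 = f(1.360000, 2.133870) = 0.812578
  k3 = f(1.360000, 2.146030) = 0.817208
  k4 = f(1.480000, 2.244651) = 0.930183
  y ← 2.048521 + (0.24/6)·(k1 + 2k2 + 2k3 + k4) = 2.244561
y(1.48) ≈ 2.2446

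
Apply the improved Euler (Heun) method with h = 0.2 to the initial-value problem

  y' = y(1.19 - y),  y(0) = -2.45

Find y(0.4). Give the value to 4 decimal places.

Heun: k1 = f(t_n, y_n); k2 = f(t_n + h, y_n + h·k1); y_{n+1} = y_n + (h/2)·(k1 + k2).
t=0.000000, y=-2.450000:
  k1 = f(0.000000, -2.450000) = -8.918000
  k2 = f(0.200000, -4.233600) = -22.961353
  y ← -2.450000 + (0.2/2)·(-8.918000 + (-22.961353)) = -5.637935
t=0.200000, y=-5.637935:
  k1 = f(0.200000, -5.637935) = -38.495457
  k2 = f(0.400000, -13.337027) = -193.747345
  y ← -5.637935 + (0.2/2)·(-38.495457 + (-193.747345)) = -28.862216
y(0.4) ≈ -28.8622

-28.8622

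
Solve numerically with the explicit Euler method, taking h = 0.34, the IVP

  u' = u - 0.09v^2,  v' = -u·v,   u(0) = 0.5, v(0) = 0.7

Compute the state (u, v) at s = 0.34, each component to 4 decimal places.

0.6550, 0.5810

Euler on (u,v): u_{n+1} = u_n + h·u', v_{n+1} = v_n + h·v'.
0.000000: (0.500000, 0.700000); f=(0.455900, -0.350000) → (0.655006, 0.581000)
(u(0.34), v(0.34)) ≈ (0.6550, 0.5810)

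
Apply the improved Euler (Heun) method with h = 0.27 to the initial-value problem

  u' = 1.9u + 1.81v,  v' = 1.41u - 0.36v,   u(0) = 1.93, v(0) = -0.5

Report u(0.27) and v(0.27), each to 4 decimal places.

3.0584, 0.3872

Heun on (u,v): k1 = f(t_n, state_n); k2 = f(t_n + h, state_n + h·k1); state_{n+1} = state_n + (h/2)·(k1 + k2).
0.000000: (1.930000, -0.500000)
  k1 = (2.762000, 2.901300)
  predictor → (2.675740, 0.283351)
  k2 = (5.596771, 3.670787)
  → (3.058434, 0.387232)
(u(0.27), v(0.27)) ≈ (3.0584, 0.3872)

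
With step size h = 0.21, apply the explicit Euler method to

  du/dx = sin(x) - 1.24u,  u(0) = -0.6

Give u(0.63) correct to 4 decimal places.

Euler: u_{n+1} = u_n + h·f(x_n, u_n).
x=0.000000, u=-0.600000: f=0.744000 → u ← -0.600000 + 0.21·0.744000 = -0.443760
x=0.210000, u=-0.443760: f=0.758722 → u ← -0.443760 + 0.21·0.758722 = -0.284428
x=0.420000, u=-0.284428: f=0.760452 → u ← -0.284428 + 0.21·0.760452 = -0.124733
u(0.63) ≈ -0.1247

-0.1247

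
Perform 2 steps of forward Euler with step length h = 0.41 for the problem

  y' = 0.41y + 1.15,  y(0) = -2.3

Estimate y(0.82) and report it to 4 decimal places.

-2.1160

Euler: y_{n+1} = y_n + h·f(x_n, y_n).
x=0.000000, y=-2.300000: f=0.207000 → y ← -2.300000 + 0.41·0.207000 = -2.215130
x=0.410000, y=-2.215130: f=0.241797 → y ← -2.215130 + 0.41·0.241797 = -2.115993
y(0.82) ≈ -2.1160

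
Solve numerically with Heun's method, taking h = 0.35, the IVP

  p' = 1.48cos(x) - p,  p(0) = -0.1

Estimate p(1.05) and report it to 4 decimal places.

Heun: k1 = f(x_n, p_n); k2 = f(x_n + h, p_n + h·k1); p_{n+1} = p_n + (h/2)·(k1 + k2).
x=0.000000, p=-0.100000:
  k1 = f(0.000000, -0.100000) = 1.580000
  k2 = f(0.350000, 0.453000) = 0.937272
  p ← -0.100000 + (0.35/2)·(1.580000 + 0.937272) = 0.340523
x=0.350000, p=0.340523:
  k1 = f(0.350000, 0.340523) = 1.049749
  k2 = f(0.700000, 0.707935) = 0.424032
  p ← 0.340523 + (0.35/2)·(1.049749 + 0.424032) = 0.598434
x=0.700000, p=0.598434:
  k1 = f(0.700000, 0.598434) = 0.533532
  k2 = f(1.050000, 0.785170) = -0.048765
  p ← 0.598434 + (0.35/2)·(0.533532 + (-0.048765)) = 0.683268
p(1.05) ≈ 0.6833

0.6833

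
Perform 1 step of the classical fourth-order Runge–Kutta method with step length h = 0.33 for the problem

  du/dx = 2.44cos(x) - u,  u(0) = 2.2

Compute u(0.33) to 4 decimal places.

2.2540

RK4: k1 = f(x_n, u_n); k2 = f(x_n + h/2, u_n + (h/2)·k1); k3 = f(x_n + h/2, u_n + (h/2)·k2); k4 = f(x_n + h, u_n + h·k3); u_{n+1} = u_n + (h/6)·(k1 + 2k2 + 2k3 + k4).
x=0.000000, u=2.200000:
  k1 = f(0.000000, 2.200000) = 0.240000
  k2 = f(0.165000, 2.239600) = 0.167261
  k3 = f(0.165000, 2.227598) = 0.179263
  k4 = f(0.330000, 2.259157) = 0.049187
  u ← 2.200000 + (0.33/6)·(k1 + 2k2 + 2k3 + k4) = 2.254023
u(0.33) ≈ 2.2540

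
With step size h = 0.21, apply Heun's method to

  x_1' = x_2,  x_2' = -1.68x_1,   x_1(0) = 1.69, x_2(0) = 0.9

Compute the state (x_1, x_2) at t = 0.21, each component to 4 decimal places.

1.8164, 0.2704

Heun on (x_1,x_2): k1 = f(t_n, state_n); k2 = f(t_n + h, state_n + h·k1); state_{n+1} = state_n + (h/2)·(k1 + k2).
0.000000: (1.690000, 0.900000)
  k1 = (0.900000, -2.839200)
  predictor → (1.879000, 0.303768)
  k2 = (0.303768, -3.156720)
  → (1.816396, 0.270428)
(x_1(0.21), x_2(0.21)) ≈ (1.8164, 0.2704)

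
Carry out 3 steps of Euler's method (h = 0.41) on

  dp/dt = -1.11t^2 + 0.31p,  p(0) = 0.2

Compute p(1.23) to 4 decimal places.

-0.1059

Euler: p_{n+1} = p_n + h·f(t_n, p_n).
t=0.000000, p=0.200000: f=0.062000 → p ← 0.200000 + 0.41·0.062000 = 0.225420
t=0.410000, p=0.225420: f=-0.116711 → p ← 0.225420 + 0.41·(-0.116711) = 0.177569
t=0.820000, p=0.177569: f=-0.691318 → p ← 0.177569 + 0.41·(-0.691318) = -0.105872
p(1.23) ≈ -0.1059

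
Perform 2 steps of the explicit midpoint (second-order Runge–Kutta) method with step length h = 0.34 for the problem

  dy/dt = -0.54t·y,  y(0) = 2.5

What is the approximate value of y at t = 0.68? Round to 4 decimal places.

Midpoint: k1 = f(t_n, y_n); k2 = f(t_n + h/2, y_n + (h/2)·k1); y_{n+1} = y_n + h·k2.
t=0.000000, y=2.500000:
  k1 = f(0.000000, 2.500000) = 0.000000
  k2 = f(0.170000, 2.500000) = -0.229500
  y ← 2.500000 + 0.34·(-0.229500) = 2.421970
t=0.340000, y=2.421970:
  k1 = f(0.340000, 2.421970) = -0.444674
  k2 = f(0.510000, 2.346375) = -0.646192
  y ← 2.421970 + 0.34·(-0.646192) = 2.202265
y(0.68) ≈ 2.2023

2.2023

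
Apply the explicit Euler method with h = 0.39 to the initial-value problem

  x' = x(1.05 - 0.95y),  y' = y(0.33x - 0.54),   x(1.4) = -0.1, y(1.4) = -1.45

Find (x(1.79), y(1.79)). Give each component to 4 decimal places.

-0.1947, -1.1260

Euler on (x,y): x_{n+1} = x_n + h·x', y_{n+1} = y_n + h·y'.
1.400000: (-0.100000, -1.450000); f=(-0.242750, 0.830850) → (-0.194673, -1.125968)
(x(1.79), y(1.79)) ≈ (-0.1947, -1.1260)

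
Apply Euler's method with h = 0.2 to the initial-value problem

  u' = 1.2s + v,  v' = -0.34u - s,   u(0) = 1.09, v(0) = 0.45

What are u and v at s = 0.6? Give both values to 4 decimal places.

1.4503, 0.0870

Euler on (u,v): u_{n+1} = u_n + h·u', v_{n+1} = v_n + h·v'.
0.000000: (1.090000, 0.450000); f=(0.450000, -0.370600) → (1.180000, 0.375880)
0.200000: (1.180000, 0.375880); f=(0.615880, -0.601200) → (1.303176, 0.255640)
0.400000: (1.303176, 0.255640); f=(0.735640, -0.843080) → (1.450304, 0.087024)
(u(0.6), v(0.6)) ≈ (1.4503, 0.0870)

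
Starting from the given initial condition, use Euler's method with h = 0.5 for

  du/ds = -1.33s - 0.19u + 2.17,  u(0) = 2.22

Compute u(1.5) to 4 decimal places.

Euler: u_{n+1} = u_n + h·f(s_n, u_n).
s=0.000000, u=2.220000: f=1.748200 → u ← 2.220000 + 0.5·1.748200 = 3.094100
s=0.500000, u=3.094100: f=0.917121 → u ← 3.094100 + 0.5·0.917121 = 3.552660
s=1.000000, u=3.552660: f=0.164995 → u ← 3.552660 + 0.5·0.164995 = 3.635158
u(1.5) ≈ 3.6352

3.6352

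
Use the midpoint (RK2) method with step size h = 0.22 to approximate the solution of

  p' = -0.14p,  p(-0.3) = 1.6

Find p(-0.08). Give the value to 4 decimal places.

Midpoint: k1 = f(x_n, p_n); k2 = f(x_n + h/2, p_n + (h/2)·k1); p_{n+1} = p_n + h·k2.
x=-0.300000, p=1.600000:
  k1 = f(-0.300000, 1.600000) = -0.224000
  k2 = f(-0.190000, 1.575360) = -0.220550
  p ← 1.600000 + 0.22·(-0.220550) = 1.551479
p(-0.08) ≈ 1.5515

1.5515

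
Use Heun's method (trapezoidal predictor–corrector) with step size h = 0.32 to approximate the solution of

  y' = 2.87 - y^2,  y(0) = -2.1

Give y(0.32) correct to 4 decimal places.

Heun: k1 = f(x_n, y_n); k2 = f(x_n + h, y_n + h·k1); y_{n+1} = y_n + (h/2)·(k1 + k2).
x=0.000000, y=-2.100000:
  k1 = f(0.000000, -2.100000) = -1.540000
  k2 = f(0.320000, -2.592800) = -3.852612
  y ← -2.100000 + (0.32/2)·(-1.540000 + (-3.852612)) = -2.962818
y(0.32) ≈ -2.9628

-2.9628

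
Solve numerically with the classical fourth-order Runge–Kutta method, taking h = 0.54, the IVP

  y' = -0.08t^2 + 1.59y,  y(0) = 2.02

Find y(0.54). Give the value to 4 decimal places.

RK4: k1 = f(t_n, y_n); k2 = f(t_n + h/2, y_n + (h/2)·k1); k3 = f(t_n + h/2, y_n + (h/2)·k2); k4 = f(t_n + h, y_n + h·k3); y_{n+1} = y_n + (h/6)·(k1 + 2k2 + 2k3 + k4).
t=0.000000, y=2.020000:
  k1 = f(0.000000, 2.020000) = 3.211800
  k2 = f(0.270000, 2.887186) = 4.584794
  k3 = f(0.270000, 3.257894) = 5.174220
  k4 = f(0.540000, 4.814079) = 7.631057
  y ← 2.020000 + (0.54/6)·(k1 + 2k2 + 2k3 + k4) = 4.752480
y(0.54) ≈ 4.7525

4.7525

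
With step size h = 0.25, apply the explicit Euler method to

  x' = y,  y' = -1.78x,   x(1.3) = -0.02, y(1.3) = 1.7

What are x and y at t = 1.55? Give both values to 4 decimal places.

0.4050, 1.7089

Euler on (x,y): x_{n+1} = x_n + h·x', y_{n+1} = y_n + h·y'.
1.300000: (-0.020000, 1.700000); f=(1.700000, 0.035600) → (0.405000, 1.708900)
(x(1.55), y(1.55)) ≈ (0.4050, 1.7089)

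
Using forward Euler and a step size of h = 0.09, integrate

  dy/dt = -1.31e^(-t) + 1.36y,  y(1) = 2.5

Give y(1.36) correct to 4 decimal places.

3.7826

Euler: y_{n+1} = y_n + h·f(t_n, y_n).
t=1.000000, y=2.500000: f=2.918078 → y ← 2.500000 + 0.09·2.918078 = 2.762627
t=1.090000, y=2.762627: f=3.316729 → y ← 2.762627 + 0.09·3.316729 = 3.061133
t=1.180000, y=3.061133: f=3.760605 → y ← 3.061133 + 0.09·3.760605 = 3.399587
t=1.270000, y=3.399587: f=4.255549 → y ← 3.399587 + 0.09·4.255549 = 3.782587
y(1.36) ≈ 3.7826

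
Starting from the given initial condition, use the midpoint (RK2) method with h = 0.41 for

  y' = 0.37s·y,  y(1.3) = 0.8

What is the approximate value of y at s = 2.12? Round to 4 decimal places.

1.3291

Midpoint: k1 = f(s_n, y_n); k2 = f(s_n + h/2, y_n + (h/2)·k1); y_{n+1} = y_n + h·k2.
s=1.300000, y=0.800000:
  k1 = f(1.300000, 0.800000) = 0.384800
  k2 = f(1.505000, 0.878884) = 0.489407
  y ← 0.800000 + 0.41·0.489407 = 1.000657
s=1.710000, y=1.000657:
  k1 = f(1.710000, 1.000657) = 0.633115
  k2 = f(1.915000, 1.130445) = 0.800977
  y ← 1.000657 + 0.41·0.800977 = 1.329057
y(2.12) ≈ 1.3291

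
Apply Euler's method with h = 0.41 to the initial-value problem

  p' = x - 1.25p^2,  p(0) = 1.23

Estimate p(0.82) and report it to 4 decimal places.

Euler: p_{n+1} = p_n + h·f(x_n, p_n).
x=0.000000, p=1.230000: f=-1.891125 → p ← 1.230000 + 0.41·(-1.891125) = 0.454639
x=0.410000, p=0.454639: f=0.151630 → p ← 0.454639 + 0.41·0.151630 = 0.516807
p(0.82) ≈ 0.5168

0.5168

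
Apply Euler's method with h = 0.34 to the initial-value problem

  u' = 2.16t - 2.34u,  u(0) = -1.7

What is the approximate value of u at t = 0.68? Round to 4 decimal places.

Euler: u_{n+1} = u_n + h·f(t_n, u_n).
t=0.000000, u=-1.700000: f=3.978000 → u ← -1.700000 + 0.34·3.978000 = -0.347480
t=0.340000, u=-0.347480: f=1.547503 → u ← -0.347480 + 0.34·1.547503 = 0.178671
u(0.68) ≈ 0.1787

0.1787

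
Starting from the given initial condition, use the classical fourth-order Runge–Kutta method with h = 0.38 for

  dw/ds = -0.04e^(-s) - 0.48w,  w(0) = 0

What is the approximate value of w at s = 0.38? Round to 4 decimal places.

RK4: k1 = f(s_n, w_n); k2 = f(s_n + h/2, w_n + (h/2)·k1); k3 = f(s_n + h/2, w_n + (h/2)·k2); k4 = f(s_n + h, w_n + h·k3); w_{n+1} = w_n + (h/6)·(k1 + 2k2 + 2k3 + k4).
s=0.000000, w=0.000000:
  k1 = f(0.000000, 0.000000) = -0.040000
  k2 = f(0.190000, -0.007600) = -0.029430
  k3 = f(0.190000, -0.005592) = -0.030394
  k4 = f(0.380000, -0.011550) = -0.021811
  w ← 0.000000 + (0.38/6)·(k1 + 2k2 + 2k3 + k4) = -0.011492
w(0.38) ≈ -0.0115

-0.0115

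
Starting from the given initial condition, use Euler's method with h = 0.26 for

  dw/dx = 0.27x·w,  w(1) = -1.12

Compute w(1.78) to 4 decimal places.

Euler: w_{n+1} = w_n + h·f(x_n, w_n).
x=1.000000, w=-1.120000: f=-0.302400 → w ← -1.120000 + 0.26·(-0.302400) = -1.198624
x=1.260000, w=-1.198624: f=-0.407772 → w ← -1.198624 + 0.26·(-0.407772) = -1.304645
x=1.520000, w=-1.304645: f=-0.535426 → w ← -1.304645 + 0.26·(-0.535426) = -1.443855
w(1.78) ≈ -1.4439

-1.4439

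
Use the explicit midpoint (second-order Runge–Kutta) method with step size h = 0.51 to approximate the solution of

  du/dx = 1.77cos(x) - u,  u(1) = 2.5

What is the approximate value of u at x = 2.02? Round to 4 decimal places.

Midpoint: k1 = f(x_n, u_n); k2 = f(x_n + h/2, u_n + (h/2)·k1); u_{n+1} = u_n + h·k2.
x=1.000000, u=2.500000:
  k1 = f(1.000000, 2.500000) = -1.543665
  k2 = f(1.255000, 2.106365) = -1.556650
  u ← 2.500000 + 0.51·(-1.556650) = 1.706108
x=1.510000, u=1.706108:
  k1 = f(1.510000, 1.706108) = -1.598565
  k2 = f(1.765000, 1.298474) = -1.640058
  u ← 1.706108 + 0.51·(-1.640058) = 0.869679
u(2.02) ≈ 0.8697

0.8697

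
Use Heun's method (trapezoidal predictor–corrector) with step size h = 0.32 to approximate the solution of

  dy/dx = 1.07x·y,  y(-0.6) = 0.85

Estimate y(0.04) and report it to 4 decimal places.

Heun: k1 = f(x_n, y_n); k2 = f(x_n + h, y_n + h·k1); y_{n+1} = y_n + (h/2)·(k1 + k2).
x=-0.600000, y=0.850000:
  k1 = f(-0.600000, 0.850000) = -0.545700
  k2 = f(-0.280000, 0.675376) = -0.202343
  y ← 0.850000 + (0.32/2)·(-0.545700 + (-0.202343)) = 0.730313
x=-0.280000, y=0.730313:
  k1 = f(-0.280000, 0.730313) = -0.218802
  k2 = f(0.040000, 0.660297) = 0.028261
  y ← 0.730313 + (0.32/2)·(-0.218802 + 0.028261) = 0.699827
y(0.04) ≈ 0.6998

0.6998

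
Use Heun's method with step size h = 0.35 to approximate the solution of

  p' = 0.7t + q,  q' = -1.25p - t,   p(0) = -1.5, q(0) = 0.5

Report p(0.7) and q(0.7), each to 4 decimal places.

-0.6009, 1.2840

Heun on (p,q): k1 = f(t_n, state_n); k2 = f(t_n + h, state_n + h·k1); state_{n+1} = state_n + (h/2)·(k1 + k2).
0.000000: (-1.500000, 0.500000)
  k1 = (0.500000, 1.875000)
  predictor → (-1.325000, 1.156250)
  k2 = (1.401250, 1.306250)
  → (-1.167281, 1.056719)
0.350000: (-1.167281, 1.056719)
  k1 = (1.301719, 1.109102)
  predictor → (-0.711680, 1.444904)
  k2 = (1.934904, 0.189600)
  → (-0.600872, 1.283991)
(p(0.7), q(0.7)) ≈ (-0.6009, 1.2840)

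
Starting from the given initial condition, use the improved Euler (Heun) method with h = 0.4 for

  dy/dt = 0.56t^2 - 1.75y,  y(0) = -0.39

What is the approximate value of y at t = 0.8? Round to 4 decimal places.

Heun: k1 = f(t_n, y_n); k2 = f(t_n + h, y_n + h·k1); y_{n+1} = y_n + (h/2)·(k1 + k2).
t=0.000000, y=-0.390000:
  k1 = f(0.000000, -0.390000) = 0.682500
  k2 = f(0.400000, -0.117000) = 0.294350
  y ← -0.390000 + (0.4/2)·(0.682500 + 0.294350) = -0.194630
t=0.400000, y=-0.194630:
  k1 = f(0.400000, -0.194630) = 0.430202
  k2 = f(0.800000, -0.022549) = 0.397861
  y ← -0.194630 + (0.4/2)·(0.430202 + 0.397861) = -0.029017
y(0.8) ≈ -0.0290

-0.0290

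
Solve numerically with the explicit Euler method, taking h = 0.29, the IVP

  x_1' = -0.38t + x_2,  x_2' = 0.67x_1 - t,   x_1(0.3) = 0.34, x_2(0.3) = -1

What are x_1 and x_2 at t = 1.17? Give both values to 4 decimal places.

-0.7859, -1.5108

Euler on (x_1,x_2): x_1_{n+1} = x_1_n + h·x_1', x_2_{n+1} = x_2_n + h·x_2'.
0.300000: (0.340000, -1.000000); f=(-1.114000, -0.072200) → (0.016940, -1.020938)
0.590000: (0.016940, -1.020938); f=(-1.245138, -0.578650) → (-0.344150, -1.188747)
0.880000: (-0.344150, -1.188747); f=(-1.523147, -1.110581) → (-0.785863, -1.510815)
(x_1(1.17), x_2(1.17)) ≈ (-0.7859, -1.5108)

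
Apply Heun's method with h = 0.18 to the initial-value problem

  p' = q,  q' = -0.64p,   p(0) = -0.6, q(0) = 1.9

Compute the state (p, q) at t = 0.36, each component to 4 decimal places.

Heun on (p,q): k1 = f(t_n, state_n); k2 = f(t_n + h, state_n + h·k1); state_{n+1} = state_n + (h/2)·(k1 + k2).
0.000000: (-0.600000, 1.900000)
  k1 = (1.900000, 0.384000)
  predictor → (-0.258000, 1.969120)
  k2 = (1.969120, 0.165120)
  → (-0.251779, 1.949421)
0.180000: (-0.251779, 1.949421)
  k1 = (1.949421, 0.161139)
  predictor → (0.099117, 1.978426)
  k2 = (1.978426, -0.063435)
  → (0.101727, 1.958214)
(p(0.36), q(0.36)) ≈ (0.1017, 1.9582)

0.1017, 1.9582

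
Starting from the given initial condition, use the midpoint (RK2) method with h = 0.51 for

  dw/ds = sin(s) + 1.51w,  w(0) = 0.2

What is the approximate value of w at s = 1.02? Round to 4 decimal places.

1.5691

Midpoint: k1 = f(s_n, w_n); k2 = f(s_n + h/2, w_n + (h/2)·k1); w_{n+1} = w_n + h·k2.
s=0.000000, w=0.200000:
  k1 = f(0.000000, 0.200000) = 0.302000
  k2 = f(0.255000, 0.277010) = 0.670531
  w ← 0.200000 + 0.51·0.670531 = 0.541971
s=0.510000, w=0.541971:
  k1 = f(0.510000, 0.541971) = 1.306553
  k2 = f(0.765000, 0.875142) = 2.014001
  w ← 0.541971 + 0.51·2.014001 = 1.569111
w(1.02) ≈ 1.5691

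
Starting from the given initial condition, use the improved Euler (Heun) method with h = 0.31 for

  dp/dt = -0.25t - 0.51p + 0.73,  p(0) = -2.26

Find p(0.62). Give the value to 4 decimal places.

-1.3077

Heun: k1 = f(t_n, p_n); k2 = f(t_n + h, p_n + h·k1); p_{n+1} = p_n + (h/2)·(k1 + k2).
t=0.000000, p=-2.260000:
  k1 = f(0.000000, -2.260000) = 1.882600
  k2 = f(0.310000, -1.676394) = 1.507461
  p ← -2.260000 + (0.31/2)·(1.882600 + 1.507461) = -1.734541
t=0.310000, p=-1.734541:
  k1 = f(0.310000, -1.734541) = 1.537116
  k2 = f(0.620000, -1.258035) = 1.216598
  p ← -1.734541 + (0.31/2)·(1.537116 + 1.216598) = -1.307715
p(0.62) ≈ -1.3077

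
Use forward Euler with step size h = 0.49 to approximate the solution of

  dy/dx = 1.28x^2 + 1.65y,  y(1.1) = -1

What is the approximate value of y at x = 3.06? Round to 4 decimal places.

8.0277

Euler: y_{n+1} = y_n + h·f(x_n, y_n).
x=1.100000, y=-1.000000: f=-0.101200 → y ← -1.000000 + 0.49·(-0.101200) = -1.049588
x=1.590000, y=-1.049588: f=1.504148 → y ← -1.049588 + 0.49·1.504148 = -0.312556
x=2.080000, y=-0.312556: f=5.022075 → y ← -0.312556 + 0.49·5.022075 = 2.148261
x=2.570000, y=2.148261: f=11.998903 → y ← 2.148261 + 0.49·11.998903 = 8.027724
y(3.06) ≈ 8.0277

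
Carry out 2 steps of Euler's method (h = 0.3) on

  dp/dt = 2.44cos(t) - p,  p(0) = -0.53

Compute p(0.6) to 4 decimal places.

0.9520

Euler: p_{n+1} = p_n + h·f(t_n, p_n).
t=0.000000, p=-0.530000: f=2.970000 → p ← -0.530000 + 0.3·2.970000 = 0.361000
t=0.300000, p=0.361000: f=1.970021 → p ← 0.361000 + 0.3·1.970021 = 0.952006
p(0.6) ≈ 0.9520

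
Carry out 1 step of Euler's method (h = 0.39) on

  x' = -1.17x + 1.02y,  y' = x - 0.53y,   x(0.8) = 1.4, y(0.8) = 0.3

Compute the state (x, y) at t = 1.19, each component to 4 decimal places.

0.8805, 0.7840

Euler on (x,y): x_{n+1} = x_n + h·x', y_{n+1} = y_n + h·y'.
0.800000: (1.400000, 0.300000); f=(-1.332000, 1.241000) → (0.880520, 0.783990)
(x(1.19), y(1.19)) ≈ (0.8805, 0.7840)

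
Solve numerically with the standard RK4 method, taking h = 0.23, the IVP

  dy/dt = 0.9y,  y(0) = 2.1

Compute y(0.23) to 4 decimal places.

2.5830

RK4: k1 = f(t_n, y_n); k2 = f(t_n + h/2, y_n + (h/2)·k1); k3 = f(t_n + h/2, y_n + (h/2)·k2); k4 = f(t_n + h, y_n + h·k3); y_{n+1} = y_n + (h/6)·(k1 + 2k2 + 2k3 + k4).
t=0.000000, y=2.100000:
  k1 = f(0.000000, 2.100000) = 1.890000
  k2 = f(0.115000, 2.317350) = 2.085615
  k3 = f(0.115000, 2.339846) = 2.105861
  k4 = f(0.230000, 2.584348) = 2.325913
  y ← 2.100000 + (0.23/6)·(k1 + 2k2 + 2k3 + k4) = 2.582957
y(0.23) ≈ 2.5830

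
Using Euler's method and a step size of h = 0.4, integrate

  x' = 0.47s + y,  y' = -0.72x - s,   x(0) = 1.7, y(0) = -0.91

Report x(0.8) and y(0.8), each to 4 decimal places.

0.8514, -1.9444

Euler on (x,y): x_{n+1} = x_n + h·x', y_{n+1} = y_n + h·y'.
0.000000: (1.700000, -0.910000); f=(-0.910000, -1.224000) → (1.336000, -1.399600)
0.400000: (1.336000, -1.399600); f=(-1.211600, -1.361920) → (0.851360, -1.944368)
(x(0.8), y(0.8)) ≈ (0.8514, -1.9444)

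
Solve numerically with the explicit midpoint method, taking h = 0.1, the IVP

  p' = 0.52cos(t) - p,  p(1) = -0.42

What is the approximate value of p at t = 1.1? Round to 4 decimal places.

Midpoint: k1 = f(t_n, p_n); k2 = f(t_n + h/2, p_n + (h/2)·k1); p_{n+1} = p_n + h·k2.
t=1.000000, p=-0.420000:
  k1 = f(1.000000, -0.420000) = 0.700957
  k2 = f(1.050000, -0.384952) = 0.643689
  p ← -0.420000 + 0.1·0.643689 = -0.355631
p(1.1) ≈ -0.3556

-0.3556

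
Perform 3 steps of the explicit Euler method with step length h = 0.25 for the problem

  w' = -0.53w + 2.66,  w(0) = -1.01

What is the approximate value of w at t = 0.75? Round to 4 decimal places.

1.0830

Euler: w_{n+1} = w_n + h·f(t_n, w_n).
t=0.000000, w=-1.010000: f=3.195300 → w ← -1.010000 + 0.25·3.195300 = -0.211175
t=0.250000, w=-0.211175: f=2.771923 → w ← -0.211175 + 0.25·2.771923 = 0.481806
t=0.500000, w=0.481806: f=2.404643 → w ← 0.481806 + 0.25·2.404643 = 1.082966
w(0.75) ≈ 1.0830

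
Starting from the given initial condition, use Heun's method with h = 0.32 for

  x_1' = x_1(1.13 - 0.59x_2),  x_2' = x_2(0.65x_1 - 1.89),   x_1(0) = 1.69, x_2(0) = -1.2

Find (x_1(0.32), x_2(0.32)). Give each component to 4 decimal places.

Heun on (x_1,x_2): k1 = f(t_n, state_n); k2 = f(t_n + h, state_n + h·k1); state_{n+1} = state_n + (h/2)·(k1 + k2).
0.000000: (1.690000, -1.200000)
  k1 = (3.106220, 0.949800)
  predictor → (2.683990, -0.896064)
  k2 = (4.451875, 0.130293)
  → (2.899295, -1.027185)
(x_1(0.32), x_2(0.32)) ≈ (2.8993, -1.0272)

2.8993, -1.0272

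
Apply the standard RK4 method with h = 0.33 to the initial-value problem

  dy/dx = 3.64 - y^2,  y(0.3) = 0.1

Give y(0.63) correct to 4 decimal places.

1.1288

RK4: k1 = f(x_n, y_n); k2 = f(x_n + h/2, y_n + (h/2)·k1); k3 = f(x_n + h/2, y_n + (h/2)·k2); k4 = f(x_n + h, y_n + h·k3); y_{n+1} = y_n + (h/6)·(k1 + 2k2 + 2k3 + k4).
x=0.300000, y=0.100000:
  k1 = f(0.300000, 0.100000) = 3.630000
  k2 = f(0.465000, 0.698950) = 3.151469
  k3 = f(0.465000, 0.619992) = 3.255609
  k4 = f(0.630000, 1.174351) = 2.260899
  y ← 0.100000 + (0.33/6)·(k1 + 2k2 + 2k3 + k4) = 1.128778
y(0.63) ≈ 1.1288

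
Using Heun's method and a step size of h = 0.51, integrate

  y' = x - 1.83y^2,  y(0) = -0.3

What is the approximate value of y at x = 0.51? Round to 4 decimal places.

-0.2808

Heun: k1 = f(x_n, y_n); k2 = f(x_n + h, y_n + h·k1); y_{n+1} = y_n + (h/2)·(k1 + k2).
x=0.000000, y=-0.300000:
  k1 = f(0.000000, -0.300000) = -0.164700
  k2 = f(0.510000, -0.383997) = 0.240160
  y ← -0.300000 + (0.51/2)·(-0.164700 + 0.240160) = -0.280758
y(0.51) ≈ -0.2808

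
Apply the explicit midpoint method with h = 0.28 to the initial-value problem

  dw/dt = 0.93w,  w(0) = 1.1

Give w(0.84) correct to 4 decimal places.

Midpoint: k1 = f(t_n, w_n); k2 = f(t_n + h/2, w_n + (h/2)·k1); w_{n+1} = w_n + h·k2.
t=0.000000, w=1.100000:
  k1 = f(0.000000, 1.100000) = 1.023000
  k2 = f(0.140000, 1.243220) = 1.156195
  w ← 1.100000 + 0.28·1.156195 = 1.423734
t=0.280000, w=1.423734:
  k1 = f(0.280000, 1.423734) = 1.324073
  k2 = f(0.420000, 1.609105) = 1.496467
  w ← 1.423734 + 0.28·1.496467 = 1.842745
t=0.560000, w=1.842745:
  k1 = f(0.560000, 1.842745) = 1.713753
  k2 = f(0.700000, 2.082671) = 1.936884
  w ← 1.842745 + 0.28·1.936884 = 2.385073
w(0.84) ≈ 2.3851

2.3851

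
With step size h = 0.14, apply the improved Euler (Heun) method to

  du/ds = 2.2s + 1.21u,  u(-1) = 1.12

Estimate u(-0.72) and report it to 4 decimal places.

0.9337

Heun: k1 = f(s_n, u_n); k2 = f(s_n + h, u_n + h·k1); u_{n+1} = u_n + (h/2)·(k1 + k2).
s=-1.000000, u=1.120000:
  k1 = f(-1.000000, 1.120000) = -0.844800
  k2 = f(-0.860000, 1.001728) = -0.679909
  u ← 1.120000 + (0.14/2)·(-0.844800 + (-0.679909)) = 1.013270
s=-0.860000, u=1.013270:
  k1 = f(-0.860000, 1.013270) = -0.665943
  k2 = f(-0.720000, 0.920038) = -0.470754
  u ← 1.013270 + (0.14/2)·(-0.665943 + (-0.470754)) = 0.933702
u(-0.72) ≈ 0.9337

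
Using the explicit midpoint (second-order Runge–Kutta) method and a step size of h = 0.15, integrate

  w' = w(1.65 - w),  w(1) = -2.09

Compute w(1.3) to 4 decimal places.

Midpoint: k1 = f(t_n, w_n); k2 = f(t_n + h/2, w_n + (h/2)·k1); w_{n+1} = w_n + h·k2.
t=1.000000, w=-2.090000:
  k1 = f(1.000000, -2.090000) = -7.816600
  k2 = f(1.075000, -2.676245) = -11.578092
  w ← -2.090000 + 0.15·(-11.578092) = -3.826714
t=1.150000, w=-3.826714:
  k1 = f(1.150000, -3.826714) = -20.957816
  k2 = f(1.225000, -5.398550) = -38.051948
  w ← -3.826714 + 0.15·(-38.051948) = -9.534506
w(1.3) ≈ -9.5345

-9.5345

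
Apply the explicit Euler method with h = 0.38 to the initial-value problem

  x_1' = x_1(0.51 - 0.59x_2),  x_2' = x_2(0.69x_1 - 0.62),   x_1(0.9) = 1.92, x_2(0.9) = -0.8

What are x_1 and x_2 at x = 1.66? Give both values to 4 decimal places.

Euler on (x_1,x_2): x_1_{n+1} = x_1_n + h·x_1', x_2_{n+1} = x_2_n + h·x_2'.
0.900000: (1.920000, -0.800000); f=(1.885440, -0.563840) → (2.636467, -1.014259)
1.280000: (2.636467, -1.014259); f=(2.922294, -1.216261) → (3.746939, -1.476439)
(x_1(1.66), x_2(1.66)) ≈ (3.7469, -1.4764)

3.7469, -1.4764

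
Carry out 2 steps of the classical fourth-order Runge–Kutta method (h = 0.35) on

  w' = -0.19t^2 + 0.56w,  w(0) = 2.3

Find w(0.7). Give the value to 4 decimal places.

RK4: k1 = f(t_n, w_n); k2 = f(t_n + h/2, w_n + (h/2)·k1); k3 = f(t_n + h/2, w_n + (h/2)·k2); k4 = f(t_n + h, w_n + h·k3); w_{n+1} = w_n + (h/6)·(k1 + 2k2 + 2k3 + k4).
t=0.000000, w=2.300000:
  k1 = f(0.000000, 2.300000) = 1.288000
  k2 = f(0.175000, 2.525400) = 1.408405
  k3 = f(0.175000, 2.546471) = 1.420205
  k4 = f(0.350000, 2.797072) = 1.543085
  w ← 2.300000 + (0.35/6)·(k1 + 2k2 + 2k3 + k4) = 2.795151
t=0.350000, w=2.795151:
  k1 = f(0.350000, 2.795151) = 1.542010
  k2 = f(0.525000, 3.065003) = 1.664033
  k3 = f(0.525000, 3.086357) = 1.675991
  k4 = f(0.700000, 3.381748) = 1.800679
  w ← 2.795151 + (0.35/6)·(k1 + 2k2 + 2k3 + k4) = 3.379811
w(0.7) ≈ 3.3798

3.3798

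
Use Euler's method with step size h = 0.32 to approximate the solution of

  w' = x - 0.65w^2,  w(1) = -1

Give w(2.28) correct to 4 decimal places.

Euler: w_{n+1} = w_n + h·f(x_n, w_n).
x=1.000000, w=-1.000000: f=0.350000 → w ← -1.000000 + 0.32·0.350000 = -0.888000
x=1.320000, w=-0.888000: f=0.807446 → w ← -0.888000 + 0.32·0.807446 = -0.629617
x=1.640000, w=-0.629617: f=1.382328 → w ← -0.629617 + 0.32·1.382328 = -0.187272
x=1.960000, w=-0.187272: f=1.937204 → w ← -0.187272 + 0.32·1.937204 = 0.432633
w(2.28) ≈ 0.4326

0.4326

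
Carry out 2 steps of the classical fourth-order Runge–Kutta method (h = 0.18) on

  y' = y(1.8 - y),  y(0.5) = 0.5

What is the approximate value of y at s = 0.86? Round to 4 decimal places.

RK4: k1 = f(s_n, y_n); k2 = f(s_n + h/2, y_n + (h/2)·k1); k3 = f(s_n + h/2, y_n + (h/2)·k2); k4 = f(s_n + h, y_n + h·k3); y_{n+1} = y_n + (h/6)·(k1 + 2k2 + 2k3 + k4).
s=0.500000, y=0.500000:
  k1 = f(0.500000, 0.500000) = 0.650000
  k2 = f(0.590000, 0.558500) = 0.693378
  k3 = f(0.590000, 0.562404) = 0.696029
  k4 = f(0.680000, 0.625285) = 0.734532
  y ← 0.500000 + (0.18/6)·(k1 + 2k2 + 2k3 + k4) = 0.624900
s=0.680000, y=0.624900:
  k1 = f(0.680000, 0.624900) = 0.734320
  k2 = f(0.770000, 0.690989) = 0.766314
  k3 = f(0.770000, 0.693869) = 0.767510
  k4 = f(0.860000, 0.763052) = 0.791245
  y ← 0.624900 + (0.18/6)·(k1 + 2k2 + 2k3 + k4) = 0.762697
y(0.86) ≈ 0.7627

0.7627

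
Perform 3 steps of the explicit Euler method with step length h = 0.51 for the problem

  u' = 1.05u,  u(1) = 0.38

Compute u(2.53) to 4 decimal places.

1.3757

Euler: u_{n+1} = u_n + h·f(t_n, u_n).
t=1.000000, u=0.380000: f=0.399000 → u ← 0.380000 + 0.51·0.399000 = 0.583490
t=1.510000, u=0.583490: f=0.612665 → u ← 0.583490 + 0.51·0.612665 = 0.895949
t=2.020000, u=0.895949: f=0.940746 → u ← 0.895949 + 0.51·0.940746 = 1.375730
u(2.53) ≈ 1.3757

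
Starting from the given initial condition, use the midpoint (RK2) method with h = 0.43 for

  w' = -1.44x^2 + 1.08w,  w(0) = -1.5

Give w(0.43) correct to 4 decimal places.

Midpoint: k1 = f(x_n, w_n); k2 = f(x_n + h/2, w_n + (h/2)·k1); w_{n+1} = w_n + h·k2.
x=0.000000, w=-1.500000:
  k1 = f(0.000000, -1.500000) = -1.620000
  k2 = f(0.215000, -1.848300) = -2.062728
  w ← -1.500000 + 0.43·(-2.062728) = -2.386973
w(0.43) ≈ -2.3870

-2.3870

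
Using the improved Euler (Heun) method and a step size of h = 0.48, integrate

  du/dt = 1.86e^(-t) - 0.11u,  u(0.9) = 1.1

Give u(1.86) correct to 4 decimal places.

1.4353

Heun: k1 = f(t_n, u_n); k2 = f(t_n + h, u_n + h·k1); u_{n+1} = u_n + (h/2)·(k1 + k2).
t=0.900000, u=1.100000:
  k1 = f(0.900000, 1.100000) = 0.635220
  k2 = f(1.380000, 1.404905) = 0.313397
  u ← 1.100000 + (0.48/2)·(0.635220 + 0.313397) = 1.327668
t=1.380000, u=1.327668:
  k1 = f(1.380000, 1.327668) = 0.321893
  k2 = f(1.860000, 1.482176) = 0.126512
  u ← 1.327668 + (0.48/2)·(0.321893 + 0.126512) = 1.435285
u(1.86) ≈ 1.4353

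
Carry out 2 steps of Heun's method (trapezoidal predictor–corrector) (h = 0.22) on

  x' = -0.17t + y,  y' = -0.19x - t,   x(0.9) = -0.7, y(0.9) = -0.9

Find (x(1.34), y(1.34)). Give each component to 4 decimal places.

Heun on (x,y): k1 = f(t_n, state_n); k2 = f(t_n + h, state_n + h·k1); state_{n+1} = state_n + (h/2)·(k1 + k2).
0.900000: (-0.700000, -0.900000)
  k1 = (-1.053000, -0.767000)
  predictor → (-0.931660, -1.068740)
  k2 = (-1.259140, -0.942985)
  → (-0.954335, -1.088098)
1.120000: (-0.954335, -1.088098)
  k1 = (-1.278498, -0.938676)
  predictor → (-1.235605, -1.294607)
  k2 = (-1.522407, -1.105235)
  → (-1.262435, -1.312929)
(x(1.34), y(1.34)) ≈ (-1.2624, -1.3129)

-1.2624, -1.3129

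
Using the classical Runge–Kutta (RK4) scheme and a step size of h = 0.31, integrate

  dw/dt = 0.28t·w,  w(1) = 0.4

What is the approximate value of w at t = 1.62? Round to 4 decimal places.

0.5021

RK4: k1 = f(t_n, w_n); k2 = f(t_n + h/2, w_n + (h/2)·k1); k3 = f(t_n + h/2, w_n + (h/2)·k2); k4 = f(t_n + h, w_n + h·k3); w_{n+1} = w_n + (h/6)·(k1 + 2k2 + 2k3 + k4).
t=1.000000, w=0.400000:
  k1 = f(1.000000, 0.400000) = 0.112000
  k2 = f(1.155000, 0.417360) = 0.134974
  k3 = f(1.155000, 0.420921) = 0.136126
  k4 = f(1.310000, 0.442199) = 0.162199
  w ← 0.400000 + (0.31/6)·(k1 + 2k2 + 2k3 + k4) = 0.442181
t=1.310000, w=0.442181:
  k1 = f(1.310000, 0.442181) = 0.162192
  k2 = f(1.465000, 0.467320) = 0.191695
  k3 = f(1.465000, 0.471893) = 0.193571
  k4 = f(1.620000, 0.502187) = 0.227792
  w ← 0.442181 + (0.31/6)·(k1 + 2k2 + 2k3 + k4) = 0.502141
w(1.62) ≈ 0.5021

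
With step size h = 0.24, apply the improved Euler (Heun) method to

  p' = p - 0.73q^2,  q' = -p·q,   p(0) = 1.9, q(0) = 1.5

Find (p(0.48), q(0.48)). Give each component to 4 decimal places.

Heun on (p,q): k1 = f(t_n, state_n); k2 = f(t_n + h, state_n + h·k1); state_{n+1} = state_n + (h/2)·(k1 + k2).
0.000000: (1.900000, 1.500000)
  k1 = (0.257500, -2.850000)
  predictor → (1.961800, 0.816000)
  k2 = (1.475725, -1.600829)
  → (2.107987, 0.965901)
0.240000: (2.107987, 0.965901)
  k1 = (1.426923, -2.036106)
  predictor → (2.450449, 0.477235)
  k2 = (2.284189, -1.169440)
  → (2.553320, 0.581235)
(p(0.48), q(0.48)) ≈ (2.5533, 0.5812)

2.5533, 0.5812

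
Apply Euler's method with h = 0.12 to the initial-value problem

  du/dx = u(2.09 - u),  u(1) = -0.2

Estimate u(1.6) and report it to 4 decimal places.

-0.7221

Euler: u_{n+1} = u_n + h·f(x_n, u_n).
x=1.000000, u=-0.200000: f=-0.458000 → u ← -0.200000 + 0.12·(-0.458000) = -0.254960
x=1.120000, u=-0.254960: f=-0.597871 → u ← -0.254960 + 0.12·(-0.597871) = -0.326705
x=1.240000, u=-0.326705: f=-0.789548 → u ← -0.326705 + 0.12·(-0.789548) = -0.421450
x=1.360000, u=-0.421450: f=-1.058452 → u ← -0.421450 + 0.12·(-1.058452) = -0.548464
x=1.480000, u=-0.548464: f=-1.447104 → u ← -0.548464 + 0.12·(-1.447104) = -0.722117
u(1.6) ≈ -0.7221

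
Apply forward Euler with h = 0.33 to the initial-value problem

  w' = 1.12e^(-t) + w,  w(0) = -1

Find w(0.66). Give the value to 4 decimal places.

-1.0116

Euler: w_{n+1} = w_n + h·f(t_n, w_n).
t=0.000000, w=-1.000000: f=0.120000 → w ← -1.000000 + 0.33·0.120000 = -0.960400
t=0.330000, w=-0.960400: f=-0.155205 → w ← -0.960400 + 0.33·(-0.155205) = -1.011618
w(0.66) ≈ -1.0116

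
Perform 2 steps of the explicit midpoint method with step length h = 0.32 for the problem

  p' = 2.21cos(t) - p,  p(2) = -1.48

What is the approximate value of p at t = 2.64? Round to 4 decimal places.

Midpoint: k1 = f(t_n, p_n); k2 = f(t_n + h/2, p_n + (h/2)·k1); p_{n+1} = p_n + h·k2.
t=2.000000, p=-1.480000:
  k1 = f(2.000000, -1.480000) = 0.560315
  k2 = f(2.160000, -1.390350) = 0.162254
  p ← -1.480000 + 0.32·0.162254 = -1.428079
t=2.320000, p=-1.428079:
  k1 = f(2.320000, -1.428079) = -0.077055
  k2 = f(2.480000, -1.440407) = -0.303315
  p ← -1.428079 + 0.32·(-0.303315) = -1.525139
p(2.64) ≈ -1.5251

-1.5251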